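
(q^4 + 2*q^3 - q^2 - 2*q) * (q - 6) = q^5 - 4*q^4 - 13*q^3 + 4*q^2 + 12*q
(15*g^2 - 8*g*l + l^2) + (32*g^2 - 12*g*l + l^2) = 47*g^2 - 20*g*l + 2*l^2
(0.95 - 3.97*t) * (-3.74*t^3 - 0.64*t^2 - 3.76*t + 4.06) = 14.8478*t^4 - 1.0122*t^3 + 14.3192*t^2 - 19.6902*t + 3.857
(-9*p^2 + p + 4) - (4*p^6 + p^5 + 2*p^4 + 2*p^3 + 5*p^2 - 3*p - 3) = -4*p^6 - p^5 - 2*p^4 - 2*p^3 - 14*p^2 + 4*p + 7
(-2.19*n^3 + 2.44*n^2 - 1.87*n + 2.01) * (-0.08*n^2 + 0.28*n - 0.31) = 0.1752*n^5 - 0.8084*n^4 + 1.5117*n^3 - 1.4408*n^2 + 1.1425*n - 0.6231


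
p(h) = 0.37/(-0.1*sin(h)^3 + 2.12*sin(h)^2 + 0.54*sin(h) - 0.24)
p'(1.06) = -0.23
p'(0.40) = -8.95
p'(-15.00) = -5.95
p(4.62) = 0.26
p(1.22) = 0.18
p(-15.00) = 1.11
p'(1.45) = -0.04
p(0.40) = 1.29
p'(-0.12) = -0.14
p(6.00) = -1.66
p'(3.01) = 22.67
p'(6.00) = 4.77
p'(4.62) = -0.07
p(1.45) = 0.16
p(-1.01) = 0.42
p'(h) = 0.37*(0.3*sin(h)^2*cos(h) - 4.24*sin(h)*cos(h) - 0.54*cos(h))/(-0.1*sin(h)^3 + 2.12*sin(h)^2 + 0.54*sin(h) - 0.24)^2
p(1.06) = 0.21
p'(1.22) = -0.13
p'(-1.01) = 0.82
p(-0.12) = -1.35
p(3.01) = -2.78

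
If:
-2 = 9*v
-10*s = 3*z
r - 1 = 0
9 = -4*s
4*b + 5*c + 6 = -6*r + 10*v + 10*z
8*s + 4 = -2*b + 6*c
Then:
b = 652/51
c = 295/153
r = 1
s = -9/4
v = -2/9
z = 15/2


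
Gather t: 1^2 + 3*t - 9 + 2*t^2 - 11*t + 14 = 2*t^2 - 8*t + 6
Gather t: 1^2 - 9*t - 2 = -9*t - 1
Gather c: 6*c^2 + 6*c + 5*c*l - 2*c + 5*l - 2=6*c^2 + c*(5*l + 4) + 5*l - 2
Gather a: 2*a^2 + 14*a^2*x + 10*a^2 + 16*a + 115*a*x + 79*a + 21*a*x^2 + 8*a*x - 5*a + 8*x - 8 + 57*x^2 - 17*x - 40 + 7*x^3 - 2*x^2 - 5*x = a^2*(14*x + 12) + a*(21*x^2 + 123*x + 90) + 7*x^3 + 55*x^2 - 14*x - 48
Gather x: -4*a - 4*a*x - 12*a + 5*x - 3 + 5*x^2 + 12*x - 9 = -16*a + 5*x^2 + x*(17 - 4*a) - 12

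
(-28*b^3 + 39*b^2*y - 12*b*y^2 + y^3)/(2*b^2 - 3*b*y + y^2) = (28*b^2 - 11*b*y + y^2)/(-2*b + y)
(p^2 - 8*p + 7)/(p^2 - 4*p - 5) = (-p^2 + 8*p - 7)/(-p^2 + 4*p + 5)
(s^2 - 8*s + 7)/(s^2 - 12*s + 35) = (s - 1)/(s - 5)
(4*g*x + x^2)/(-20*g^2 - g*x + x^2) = x/(-5*g + x)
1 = 1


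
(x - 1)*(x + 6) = x^2 + 5*x - 6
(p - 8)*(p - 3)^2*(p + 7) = p^4 - 7*p^3 - 41*p^2 + 327*p - 504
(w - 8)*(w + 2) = w^2 - 6*w - 16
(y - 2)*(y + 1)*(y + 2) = y^3 + y^2 - 4*y - 4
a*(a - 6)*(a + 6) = a^3 - 36*a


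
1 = 1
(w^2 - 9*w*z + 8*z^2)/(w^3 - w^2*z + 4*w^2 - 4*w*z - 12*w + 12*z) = (w - 8*z)/(w^2 + 4*w - 12)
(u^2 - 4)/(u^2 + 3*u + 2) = (u - 2)/(u + 1)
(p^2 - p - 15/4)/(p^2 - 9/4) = (2*p - 5)/(2*p - 3)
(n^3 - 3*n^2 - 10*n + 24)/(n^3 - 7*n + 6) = (n - 4)/(n - 1)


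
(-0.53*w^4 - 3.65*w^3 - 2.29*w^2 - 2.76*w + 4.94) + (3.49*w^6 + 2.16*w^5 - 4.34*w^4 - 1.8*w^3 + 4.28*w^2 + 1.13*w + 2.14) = 3.49*w^6 + 2.16*w^5 - 4.87*w^4 - 5.45*w^3 + 1.99*w^2 - 1.63*w + 7.08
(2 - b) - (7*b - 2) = 4 - 8*b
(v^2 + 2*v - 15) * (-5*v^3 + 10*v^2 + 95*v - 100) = -5*v^5 + 190*v^3 - 60*v^2 - 1625*v + 1500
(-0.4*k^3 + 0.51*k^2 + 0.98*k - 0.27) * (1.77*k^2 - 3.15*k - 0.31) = -0.708*k^5 + 2.1627*k^4 + 0.2521*k^3 - 3.723*k^2 + 0.5467*k + 0.0837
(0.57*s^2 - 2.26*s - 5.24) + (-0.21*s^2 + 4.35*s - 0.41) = 0.36*s^2 + 2.09*s - 5.65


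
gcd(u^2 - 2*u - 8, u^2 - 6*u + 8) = u - 4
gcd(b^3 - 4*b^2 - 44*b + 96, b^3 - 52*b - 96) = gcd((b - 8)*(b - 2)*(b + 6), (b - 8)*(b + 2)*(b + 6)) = b^2 - 2*b - 48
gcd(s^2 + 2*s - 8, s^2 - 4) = s - 2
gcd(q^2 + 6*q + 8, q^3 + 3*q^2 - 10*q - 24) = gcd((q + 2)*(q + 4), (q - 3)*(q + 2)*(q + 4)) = q^2 + 6*q + 8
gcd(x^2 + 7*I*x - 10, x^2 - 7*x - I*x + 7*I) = 1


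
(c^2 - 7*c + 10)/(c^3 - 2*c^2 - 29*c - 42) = (-c^2 + 7*c - 10)/(-c^3 + 2*c^2 + 29*c + 42)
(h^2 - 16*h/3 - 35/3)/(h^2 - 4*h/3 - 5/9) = 3*(-3*h^2 + 16*h + 35)/(-9*h^2 + 12*h + 5)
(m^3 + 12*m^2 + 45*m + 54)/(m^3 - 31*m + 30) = (m^2 + 6*m + 9)/(m^2 - 6*m + 5)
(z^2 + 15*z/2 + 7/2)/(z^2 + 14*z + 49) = (z + 1/2)/(z + 7)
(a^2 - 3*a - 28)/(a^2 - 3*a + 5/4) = 4*(a^2 - 3*a - 28)/(4*a^2 - 12*a + 5)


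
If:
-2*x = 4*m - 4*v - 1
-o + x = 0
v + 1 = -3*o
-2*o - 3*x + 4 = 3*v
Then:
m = 43/8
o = -7/4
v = 17/4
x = -7/4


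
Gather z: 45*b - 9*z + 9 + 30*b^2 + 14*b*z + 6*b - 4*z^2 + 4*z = 30*b^2 + 51*b - 4*z^2 + z*(14*b - 5) + 9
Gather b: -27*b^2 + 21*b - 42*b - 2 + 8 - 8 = -27*b^2 - 21*b - 2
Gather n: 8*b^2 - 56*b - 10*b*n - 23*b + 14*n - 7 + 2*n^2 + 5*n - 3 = 8*b^2 - 79*b + 2*n^2 + n*(19 - 10*b) - 10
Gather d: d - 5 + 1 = d - 4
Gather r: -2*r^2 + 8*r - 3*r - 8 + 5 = -2*r^2 + 5*r - 3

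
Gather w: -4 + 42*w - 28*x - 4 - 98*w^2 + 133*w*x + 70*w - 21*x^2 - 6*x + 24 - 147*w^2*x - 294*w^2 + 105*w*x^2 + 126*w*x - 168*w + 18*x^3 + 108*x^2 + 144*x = w^2*(-147*x - 392) + w*(105*x^2 + 259*x - 56) + 18*x^3 + 87*x^2 + 110*x + 16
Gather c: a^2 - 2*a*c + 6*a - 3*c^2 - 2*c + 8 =a^2 + 6*a - 3*c^2 + c*(-2*a - 2) + 8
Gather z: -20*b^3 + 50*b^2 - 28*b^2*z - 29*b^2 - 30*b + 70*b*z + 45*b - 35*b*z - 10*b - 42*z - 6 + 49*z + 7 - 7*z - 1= -20*b^3 + 21*b^2 + 5*b + z*(-28*b^2 + 35*b)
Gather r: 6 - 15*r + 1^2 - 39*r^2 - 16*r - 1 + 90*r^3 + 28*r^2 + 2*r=90*r^3 - 11*r^2 - 29*r + 6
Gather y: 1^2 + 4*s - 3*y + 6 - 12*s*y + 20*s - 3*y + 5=24*s + y*(-12*s - 6) + 12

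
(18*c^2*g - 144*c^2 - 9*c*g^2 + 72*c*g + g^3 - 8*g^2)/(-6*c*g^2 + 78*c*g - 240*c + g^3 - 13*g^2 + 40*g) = (-3*c + g)/(g - 5)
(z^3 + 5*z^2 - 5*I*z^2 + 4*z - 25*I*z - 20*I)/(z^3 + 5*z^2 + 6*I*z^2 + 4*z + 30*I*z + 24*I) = (z - 5*I)/(z + 6*I)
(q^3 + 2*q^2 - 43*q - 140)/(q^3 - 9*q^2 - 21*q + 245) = (q + 4)/(q - 7)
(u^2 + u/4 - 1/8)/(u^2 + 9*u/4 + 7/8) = (4*u - 1)/(4*u + 7)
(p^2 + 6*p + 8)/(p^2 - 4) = (p + 4)/(p - 2)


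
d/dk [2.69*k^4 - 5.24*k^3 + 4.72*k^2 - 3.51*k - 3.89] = 10.76*k^3 - 15.72*k^2 + 9.44*k - 3.51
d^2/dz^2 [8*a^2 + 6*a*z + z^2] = 2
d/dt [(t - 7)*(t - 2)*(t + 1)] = 3*t^2 - 16*t + 5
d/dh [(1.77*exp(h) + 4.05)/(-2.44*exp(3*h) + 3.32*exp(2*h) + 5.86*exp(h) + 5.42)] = (8.6376*exp(3*h) + 23.7696*exp(2*h) - 26.892*exp(h) - 14.1396)*exp(h)/(5.9536*exp(6*h) - 16.2016*exp(5*h) - 17.5744*exp(4*h) + 12.4608*exp(3*h) + 70.3284*exp(2*h) + 63.5224*exp(h) + 29.3764)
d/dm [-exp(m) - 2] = -exp(m)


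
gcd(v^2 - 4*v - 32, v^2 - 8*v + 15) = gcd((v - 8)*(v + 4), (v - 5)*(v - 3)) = 1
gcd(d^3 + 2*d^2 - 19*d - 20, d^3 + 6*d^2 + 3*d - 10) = d + 5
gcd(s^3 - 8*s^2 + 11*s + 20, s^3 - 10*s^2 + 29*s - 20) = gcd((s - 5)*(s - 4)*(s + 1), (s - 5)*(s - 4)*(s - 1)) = s^2 - 9*s + 20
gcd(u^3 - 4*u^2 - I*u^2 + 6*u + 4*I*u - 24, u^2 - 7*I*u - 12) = u - 3*I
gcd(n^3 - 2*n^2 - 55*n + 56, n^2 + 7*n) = n + 7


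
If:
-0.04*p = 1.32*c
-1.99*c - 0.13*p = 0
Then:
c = 0.00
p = 0.00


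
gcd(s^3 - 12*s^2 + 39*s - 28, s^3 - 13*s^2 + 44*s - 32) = s^2 - 5*s + 4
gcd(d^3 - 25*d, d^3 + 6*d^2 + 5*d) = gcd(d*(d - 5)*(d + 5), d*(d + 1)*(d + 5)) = d^2 + 5*d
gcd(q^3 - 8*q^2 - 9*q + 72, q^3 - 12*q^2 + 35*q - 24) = q^2 - 11*q + 24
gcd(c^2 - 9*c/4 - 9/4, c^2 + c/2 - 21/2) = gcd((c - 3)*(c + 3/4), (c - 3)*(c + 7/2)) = c - 3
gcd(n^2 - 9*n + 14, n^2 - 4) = n - 2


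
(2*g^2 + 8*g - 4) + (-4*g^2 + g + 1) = -2*g^2 + 9*g - 3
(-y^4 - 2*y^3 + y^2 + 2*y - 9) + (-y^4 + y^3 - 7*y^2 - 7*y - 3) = -2*y^4 - y^3 - 6*y^2 - 5*y - 12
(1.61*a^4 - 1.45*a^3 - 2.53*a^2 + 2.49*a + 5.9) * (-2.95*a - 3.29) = -4.7495*a^5 - 1.0194*a^4 + 12.234*a^3 + 0.978199999999998*a^2 - 25.5971*a - 19.411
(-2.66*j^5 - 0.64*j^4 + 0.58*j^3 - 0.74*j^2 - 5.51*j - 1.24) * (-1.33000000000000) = 3.5378*j^5 + 0.8512*j^4 - 0.7714*j^3 + 0.9842*j^2 + 7.3283*j + 1.6492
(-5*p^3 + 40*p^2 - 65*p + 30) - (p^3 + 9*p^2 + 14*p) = -6*p^3 + 31*p^2 - 79*p + 30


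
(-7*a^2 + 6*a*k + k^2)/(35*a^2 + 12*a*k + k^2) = (-a + k)/(5*a + k)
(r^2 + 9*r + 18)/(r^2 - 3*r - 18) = (r + 6)/(r - 6)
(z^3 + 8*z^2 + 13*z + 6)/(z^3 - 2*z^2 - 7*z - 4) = (z + 6)/(z - 4)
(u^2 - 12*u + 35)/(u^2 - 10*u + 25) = (u - 7)/(u - 5)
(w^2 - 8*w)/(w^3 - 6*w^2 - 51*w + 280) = w/(w^2 + 2*w - 35)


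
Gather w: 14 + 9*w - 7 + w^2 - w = w^2 + 8*w + 7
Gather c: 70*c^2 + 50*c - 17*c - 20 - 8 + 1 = 70*c^2 + 33*c - 27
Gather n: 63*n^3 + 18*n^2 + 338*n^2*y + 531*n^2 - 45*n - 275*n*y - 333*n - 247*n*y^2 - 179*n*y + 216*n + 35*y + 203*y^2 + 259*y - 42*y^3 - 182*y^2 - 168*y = 63*n^3 + n^2*(338*y + 549) + n*(-247*y^2 - 454*y - 162) - 42*y^3 + 21*y^2 + 126*y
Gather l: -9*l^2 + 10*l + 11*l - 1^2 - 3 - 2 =-9*l^2 + 21*l - 6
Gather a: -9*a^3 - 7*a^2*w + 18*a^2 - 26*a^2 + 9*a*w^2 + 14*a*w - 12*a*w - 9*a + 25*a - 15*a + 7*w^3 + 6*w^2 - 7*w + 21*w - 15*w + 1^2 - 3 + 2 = -9*a^3 + a^2*(-7*w - 8) + a*(9*w^2 + 2*w + 1) + 7*w^3 + 6*w^2 - w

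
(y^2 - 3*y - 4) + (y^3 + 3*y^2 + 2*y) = y^3 + 4*y^2 - y - 4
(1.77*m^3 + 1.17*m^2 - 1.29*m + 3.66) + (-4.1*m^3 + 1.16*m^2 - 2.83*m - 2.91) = -2.33*m^3 + 2.33*m^2 - 4.12*m + 0.75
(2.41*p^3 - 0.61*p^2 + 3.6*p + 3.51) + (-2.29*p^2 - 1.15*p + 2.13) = 2.41*p^3 - 2.9*p^2 + 2.45*p + 5.64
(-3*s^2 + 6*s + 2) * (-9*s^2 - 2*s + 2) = 27*s^4 - 48*s^3 - 36*s^2 + 8*s + 4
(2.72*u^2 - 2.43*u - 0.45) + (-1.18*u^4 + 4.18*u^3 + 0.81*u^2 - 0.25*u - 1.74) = -1.18*u^4 + 4.18*u^3 + 3.53*u^2 - 2.68*u - 2.19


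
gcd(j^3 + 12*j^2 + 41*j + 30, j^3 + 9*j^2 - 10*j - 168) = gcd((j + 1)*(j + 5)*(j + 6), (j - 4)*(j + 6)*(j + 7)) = j + 6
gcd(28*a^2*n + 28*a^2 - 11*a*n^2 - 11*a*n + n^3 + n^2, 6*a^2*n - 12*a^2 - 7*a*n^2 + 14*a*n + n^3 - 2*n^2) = 1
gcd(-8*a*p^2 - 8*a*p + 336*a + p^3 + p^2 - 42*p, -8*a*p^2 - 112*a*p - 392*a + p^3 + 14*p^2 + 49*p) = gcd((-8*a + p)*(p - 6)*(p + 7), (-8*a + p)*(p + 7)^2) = -8*a*p - 56*a + p^2 + 7*p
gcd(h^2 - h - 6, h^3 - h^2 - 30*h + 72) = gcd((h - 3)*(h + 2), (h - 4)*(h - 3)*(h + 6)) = h - 3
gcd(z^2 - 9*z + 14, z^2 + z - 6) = z - 2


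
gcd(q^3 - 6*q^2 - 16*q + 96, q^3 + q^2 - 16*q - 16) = q^2 - 16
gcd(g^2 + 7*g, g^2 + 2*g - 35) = g + 7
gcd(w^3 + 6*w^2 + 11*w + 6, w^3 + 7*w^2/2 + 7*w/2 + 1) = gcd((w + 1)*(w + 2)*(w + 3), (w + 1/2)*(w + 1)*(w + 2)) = w^2 + 3*w + 2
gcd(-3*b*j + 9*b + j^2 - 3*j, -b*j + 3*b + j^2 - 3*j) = j - 3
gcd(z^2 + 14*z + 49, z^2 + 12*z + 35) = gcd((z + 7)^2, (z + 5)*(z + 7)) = z + 7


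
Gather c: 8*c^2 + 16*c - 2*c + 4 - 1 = 8*c^2 + 14*c + 3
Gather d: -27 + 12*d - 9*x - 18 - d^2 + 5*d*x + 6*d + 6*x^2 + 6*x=-d^2 + d*(5*x + 18) + 6*x^2 - 3*x - 45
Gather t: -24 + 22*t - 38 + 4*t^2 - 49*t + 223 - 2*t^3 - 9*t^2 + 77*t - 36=-2*t^3 - 5*t^2 + 50*t + 125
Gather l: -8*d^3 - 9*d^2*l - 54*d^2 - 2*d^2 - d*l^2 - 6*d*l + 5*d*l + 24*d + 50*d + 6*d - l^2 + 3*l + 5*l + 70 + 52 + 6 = -8*d^3 - 56*d^2 + 80*d + l^2*(-d - 1) + l*(-9*d^2 - d + 8) + 128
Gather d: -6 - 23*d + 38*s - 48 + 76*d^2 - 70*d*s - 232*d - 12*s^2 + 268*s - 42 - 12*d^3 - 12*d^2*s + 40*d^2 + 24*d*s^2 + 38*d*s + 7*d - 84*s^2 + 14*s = -12*d^3 + d^2*(116 - 12*s) + d*(24*s^2 - 32*s - 248) - 96*s^2 + 320*s - 96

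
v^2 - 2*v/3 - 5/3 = (v - 5/3)*(v + 1)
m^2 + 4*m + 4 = (m + 2)^2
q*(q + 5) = q^2 + 5*q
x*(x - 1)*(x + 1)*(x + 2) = x^4 + 2*x^3 - x^2 - 2*x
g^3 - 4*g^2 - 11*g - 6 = (g - 6)*(g + 1)^2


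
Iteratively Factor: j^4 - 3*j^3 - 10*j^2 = (j + 2)*(j^3 - 5*j^2) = j*(j + 2)*(j^2 - 5*j) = j*(j - 5)*(j + 2)*(j)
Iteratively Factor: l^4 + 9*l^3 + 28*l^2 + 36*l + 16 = (l + 1)*(l^3 + 8*l^2 + 20*l + 16) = (l + 1)*(l + 2)*(l^2 + 6*l + 8) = (l + 1)*(l + 2)*(l + 4)*(l + 2)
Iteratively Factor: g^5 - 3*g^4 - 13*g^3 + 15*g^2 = (g - 5)*(g^4 + 2*g^3 - 3*g^2) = g*(g - 5)*(g^3 + 2*g^2 - 3*g) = g*(g - 5)*(g - 1)*(g^2 + 3*g) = g^2*(g - 5)*(g - 1)*(g + 3)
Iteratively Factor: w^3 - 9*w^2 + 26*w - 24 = (w - 3)*(w^2 - 6*w + 8) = (w - 4)*(w - 3)*(w - 2)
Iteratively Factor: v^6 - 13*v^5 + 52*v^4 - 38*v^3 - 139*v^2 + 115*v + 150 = (v - 3)*(v^5 - 10*v^4 + 22*v^3 + 28*v^2 - 55*v - 50) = (v - 3)*(v + 1)*(v^4 - 11*v^3 + 33*v^2 - 5*v - 50) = (v - 5)*(v - 3)*(v + 1)*(v^3 - 6*v^2 + 3*v + 10) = (v - 5)*(v - 3)*(v - 2)*(v + 1)*(v^2 - 4*v - 5) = (v - 5)*(v - 3)*(v - 2)*(v + 1)^2*(v - 5)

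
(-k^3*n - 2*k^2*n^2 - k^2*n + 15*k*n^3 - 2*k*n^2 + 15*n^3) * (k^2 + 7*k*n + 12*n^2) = -k^5*n - 9*k^4*n^2 - k^4*n - 11*k^3*n^3 - 9*k^3*n^2 + 81*k^2*n^4 - 11*k^2*n^3 + 180*k*n^5 + 81*k*n^4 + 180*n^5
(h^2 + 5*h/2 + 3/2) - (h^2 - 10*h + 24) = 25*h/2 - 45/2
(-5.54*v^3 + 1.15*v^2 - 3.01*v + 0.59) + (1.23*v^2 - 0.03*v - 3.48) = -5.54*v^3 + 2.38*v^2 - 3.04*v - 2.89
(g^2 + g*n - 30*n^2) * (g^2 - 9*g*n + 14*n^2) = g^4 - 8*g^3*n - 25*g^2*n^2 + 284*g*n^3 - 420*n^4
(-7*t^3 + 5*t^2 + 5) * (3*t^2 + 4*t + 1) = -21*t^5 - 13*t^4 + 13*t^3 + 20*t^2 + 20*t + 5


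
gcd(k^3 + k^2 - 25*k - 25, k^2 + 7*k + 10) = k + 5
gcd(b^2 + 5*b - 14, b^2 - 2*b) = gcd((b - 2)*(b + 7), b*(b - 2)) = b - 2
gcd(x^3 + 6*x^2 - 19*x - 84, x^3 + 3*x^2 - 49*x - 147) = x^2 + 10*x + 21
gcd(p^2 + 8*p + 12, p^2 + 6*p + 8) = p + 2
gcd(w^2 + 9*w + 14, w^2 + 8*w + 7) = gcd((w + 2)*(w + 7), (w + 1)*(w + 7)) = w + 7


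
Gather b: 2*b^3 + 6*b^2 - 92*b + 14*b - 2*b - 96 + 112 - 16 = 2*b^3 + 6*b^2 - 80*b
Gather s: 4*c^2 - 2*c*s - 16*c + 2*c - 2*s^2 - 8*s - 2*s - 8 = 4*c^2 - 14*c - 2*s^2 + s*(-2*c - 10) - 8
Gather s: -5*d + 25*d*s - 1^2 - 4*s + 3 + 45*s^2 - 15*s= -5*d + 45*s^2 + s*(25*d - 19) + 2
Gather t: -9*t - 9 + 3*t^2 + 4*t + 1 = 3*t^2 - 5*t - 8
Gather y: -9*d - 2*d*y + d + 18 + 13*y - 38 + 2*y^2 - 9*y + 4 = -8*d + 2*y^2 + y*(4 - 2*d) - 16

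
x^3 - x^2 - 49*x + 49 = (x - 7)*(x - 1)*(x + 7)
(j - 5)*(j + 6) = j^2 + j - 30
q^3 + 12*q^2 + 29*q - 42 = (q - 1)*(q + 6)*(q + 7)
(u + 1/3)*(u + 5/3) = u^2 + 2*u + 5/9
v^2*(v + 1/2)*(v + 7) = v^4 + 15*v^3/2 + 7*v^2/2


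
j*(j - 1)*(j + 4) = j^3 + 3*j^2 - 4*j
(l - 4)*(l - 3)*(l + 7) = l^3 - 37*l + 84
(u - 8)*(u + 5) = u^2 - 3*u - 40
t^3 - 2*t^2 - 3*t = t*(t - 3)*(t + 1)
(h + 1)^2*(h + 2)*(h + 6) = h^4 + 10*h^3 + 29*h^2 + 32*h + 12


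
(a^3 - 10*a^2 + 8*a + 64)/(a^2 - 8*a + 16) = (a^2 - 6*a - 16)/(a - 4)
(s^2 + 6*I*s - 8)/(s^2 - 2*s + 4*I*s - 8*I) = (s + 2*I)/(s - 2)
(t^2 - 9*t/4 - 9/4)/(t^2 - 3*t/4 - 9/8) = 2*(t - 3)/(2*t - 3)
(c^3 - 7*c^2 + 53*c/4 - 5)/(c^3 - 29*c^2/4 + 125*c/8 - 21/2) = 2*(4*c^2 - 12*c + 5)/(8*c^2 - 26*c + 21)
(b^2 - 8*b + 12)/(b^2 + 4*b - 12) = (b - 6)/(b + 6)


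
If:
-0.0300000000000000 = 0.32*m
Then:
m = -0.09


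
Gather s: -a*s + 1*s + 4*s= s*(5 - a)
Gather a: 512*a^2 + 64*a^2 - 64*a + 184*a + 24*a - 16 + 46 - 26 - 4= 576*a^2 + 144*a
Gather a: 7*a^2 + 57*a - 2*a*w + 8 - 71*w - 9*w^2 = 7*a^2 + a*(57 - 2*w) - 9*w^2 - 71*w + 8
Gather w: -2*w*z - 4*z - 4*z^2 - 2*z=-2*w*z - 4*z^2 - 6*z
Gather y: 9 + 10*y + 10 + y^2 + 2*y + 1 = y^2 + 12*y + 20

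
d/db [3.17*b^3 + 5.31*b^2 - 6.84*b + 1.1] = 9.51*b^2 + 10.62*b - 6.84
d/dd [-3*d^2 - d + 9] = -6*d - 1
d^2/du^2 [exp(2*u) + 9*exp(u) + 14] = (4*exp(u) + 9)*exp(u)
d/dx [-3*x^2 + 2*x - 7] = 2 - 6*x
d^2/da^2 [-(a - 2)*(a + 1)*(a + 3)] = -6*a - 4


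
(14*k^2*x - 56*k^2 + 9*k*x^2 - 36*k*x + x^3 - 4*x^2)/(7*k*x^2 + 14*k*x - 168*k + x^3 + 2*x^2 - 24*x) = (2*k + x)/(x + 6)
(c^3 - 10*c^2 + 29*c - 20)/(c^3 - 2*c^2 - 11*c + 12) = (c - 5)/(c + 3)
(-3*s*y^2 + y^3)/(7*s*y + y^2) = y*(-3*s + y)/(7*s + y)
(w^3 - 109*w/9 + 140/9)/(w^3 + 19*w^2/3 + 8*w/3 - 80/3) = (w - 7/3)/(w + 4)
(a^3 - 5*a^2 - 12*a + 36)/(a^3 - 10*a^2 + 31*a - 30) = (a^2 - 3*a - 18)/(a^2 - 8*a + 15)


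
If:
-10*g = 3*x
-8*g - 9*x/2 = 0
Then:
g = 0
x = 0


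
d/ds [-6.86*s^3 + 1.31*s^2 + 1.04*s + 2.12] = -20.58*s^2 + 2.62*s + 1.04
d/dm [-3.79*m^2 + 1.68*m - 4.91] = 1.68 - 7.58*m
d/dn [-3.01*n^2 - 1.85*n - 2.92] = -6.02*n - 1.85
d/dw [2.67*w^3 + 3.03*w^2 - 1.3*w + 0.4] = 8.01*w^2 + 6.06*w - 1.3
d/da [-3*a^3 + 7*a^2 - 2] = a*(14 - 9*a)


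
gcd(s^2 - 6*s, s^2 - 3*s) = s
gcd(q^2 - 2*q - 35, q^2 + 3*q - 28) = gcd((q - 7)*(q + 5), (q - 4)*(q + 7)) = 1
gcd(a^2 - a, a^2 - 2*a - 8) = 1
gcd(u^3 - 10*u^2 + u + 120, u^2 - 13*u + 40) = u^2 - 13*u + 40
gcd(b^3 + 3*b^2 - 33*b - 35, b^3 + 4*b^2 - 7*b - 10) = b + 1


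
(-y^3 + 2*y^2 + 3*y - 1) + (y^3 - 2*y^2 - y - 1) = 2*y - 2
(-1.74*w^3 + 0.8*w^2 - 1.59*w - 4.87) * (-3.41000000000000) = 5.9334*w^3 - 2.728*w^2 + 5.4219*w + 16.6067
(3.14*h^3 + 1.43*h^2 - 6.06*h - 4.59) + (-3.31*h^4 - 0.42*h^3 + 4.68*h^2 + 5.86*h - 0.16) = -3.31*h^4 + 2.72*h^3 + 6.11*h^2 - 0.199999999999999*h - 4.75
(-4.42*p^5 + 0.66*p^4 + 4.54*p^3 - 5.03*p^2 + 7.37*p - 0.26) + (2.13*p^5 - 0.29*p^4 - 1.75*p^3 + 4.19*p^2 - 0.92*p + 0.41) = -2.29*p^5 + 0.37*p^4 + 2.79*p^3 - 0.84*p^2 + 6.45*p + 0.15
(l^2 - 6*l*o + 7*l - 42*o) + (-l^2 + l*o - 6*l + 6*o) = -5*l*o + l - 36*o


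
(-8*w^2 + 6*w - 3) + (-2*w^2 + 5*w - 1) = -10*w^2 + 11*w - 4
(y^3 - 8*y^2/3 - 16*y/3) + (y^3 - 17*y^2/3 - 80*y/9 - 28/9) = 2*y^3 - 25*y^2/3 - 128*y/9 - 28/9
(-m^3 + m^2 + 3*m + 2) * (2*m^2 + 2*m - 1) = -2*m^5 + 9*m^3 + 9*m^2 + m - 2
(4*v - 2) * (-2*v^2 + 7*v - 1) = -8*v^3 + 32*v^2 - 18*v + 2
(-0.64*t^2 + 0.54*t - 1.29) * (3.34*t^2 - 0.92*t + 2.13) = -2.1376*t^4 + 2.3924*t^3 - 6.1686*t^2 + 2.337*t - 2.7477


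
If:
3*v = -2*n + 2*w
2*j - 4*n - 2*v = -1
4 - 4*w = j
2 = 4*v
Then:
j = 1/3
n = 1/6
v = 1/2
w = 11/12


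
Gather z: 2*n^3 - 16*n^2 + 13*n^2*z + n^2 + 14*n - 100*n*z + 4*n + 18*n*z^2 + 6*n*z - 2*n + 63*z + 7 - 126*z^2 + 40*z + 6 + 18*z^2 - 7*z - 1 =2*n^3 - 15*n^2 + 16*n + z^2*(18*n - 108) + z*(13*n^2 - 94*n + 96) + 12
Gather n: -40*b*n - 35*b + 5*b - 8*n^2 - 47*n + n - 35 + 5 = -30*b - 8*n^2 + n*(-40*b - 46) - 30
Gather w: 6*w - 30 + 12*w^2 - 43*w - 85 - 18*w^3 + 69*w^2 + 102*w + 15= -18*w^3 + 81*w^2 + 65*w - 100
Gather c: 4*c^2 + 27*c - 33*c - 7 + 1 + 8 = 4*c^2 - 6*c + 2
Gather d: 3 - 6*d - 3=-6*d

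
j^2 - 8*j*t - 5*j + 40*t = (j - 5)*(j - 8*t)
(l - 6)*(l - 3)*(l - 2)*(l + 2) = l^4 - 9*l^3 + 14*l^2 + 36*l - 72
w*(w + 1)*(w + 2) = w^3 + 3*w^2 + 2*w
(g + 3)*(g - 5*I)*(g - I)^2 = g^4 + 3*g^3 - 7*I*g^3 - 11*g^2 - 21*I*g^2 - 33*g + 5*I*g + 15*I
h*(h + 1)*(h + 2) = h^3 + 3*h^2 + 2*h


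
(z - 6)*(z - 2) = z^2 - 8*z + 12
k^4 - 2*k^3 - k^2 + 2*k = k*(k - 2)*(k - 1)*(k + 1)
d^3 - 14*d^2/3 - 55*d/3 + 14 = (d - 7)*(d - 2/3)*(d + 3)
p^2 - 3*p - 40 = (p - 8)*(p + 5)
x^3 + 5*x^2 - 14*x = x*(x - 2)*(x + 7)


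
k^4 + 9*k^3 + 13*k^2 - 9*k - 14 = (k - 1)*(k + 1)*(k + 2)*(k + 7)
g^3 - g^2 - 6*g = g*(g - 3)*(g + 2)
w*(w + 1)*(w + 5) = w^3 + 6*w^2 + 5*w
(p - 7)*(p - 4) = p^2 - 11*p + 28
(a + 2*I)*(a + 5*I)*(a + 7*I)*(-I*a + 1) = -I*a^4 + 15*a^3 + 73*I*a^2 - 129*a - 70*I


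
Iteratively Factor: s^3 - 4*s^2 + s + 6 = (s - 3)*(s^2 - s - 2) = (s - 3)*(s + 1)*(s - 2)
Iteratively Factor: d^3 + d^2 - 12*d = (d + 4)*(d^2 - 3*d) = d*(d + 4)*(d - 3)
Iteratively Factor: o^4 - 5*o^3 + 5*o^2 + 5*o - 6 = (o + 1)*(o^3 - 6*o^2 + 11*o - 6) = (o - 1)*(o + 1)*(o^2 - 5*o + 6) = (o - 2)*(o - 1)*(o + 1)*(o - 3)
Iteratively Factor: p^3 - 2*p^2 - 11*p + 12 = (p - 1)*(p^2 - p - 12) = (p - 4)*(p - 1)*(p + 3)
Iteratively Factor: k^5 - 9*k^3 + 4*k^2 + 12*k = (k + 1)*(k^4 - k^3 - 8*k^2 + 12*k) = k*(k + 1)*(k^3 - k^2 - 8*k + 12) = k*(k - 2)*(k + 1)*(k^2 + k - 6) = k*(k - 2)*(k + 1)*(k + 3)*(k - 2)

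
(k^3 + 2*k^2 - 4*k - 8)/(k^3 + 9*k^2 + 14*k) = (k^2 - 4)/(k*(k + 7))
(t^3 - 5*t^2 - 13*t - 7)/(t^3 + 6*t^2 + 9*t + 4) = (t - 7)/(t + 4)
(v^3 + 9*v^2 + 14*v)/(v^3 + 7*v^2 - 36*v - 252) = v*(v + 2)/(v^2 - 36)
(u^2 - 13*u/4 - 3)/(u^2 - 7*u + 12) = (u + 3/4)/(u - 3)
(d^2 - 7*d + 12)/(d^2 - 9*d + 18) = (d - 4)/(d - 6)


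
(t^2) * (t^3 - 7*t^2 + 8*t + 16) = t^5 - 7*t^4 + 8*t^3 + 16*t^2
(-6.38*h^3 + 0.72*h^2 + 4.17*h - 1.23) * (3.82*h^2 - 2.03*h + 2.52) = -24.3716*h^5 + 15.7018*h^4 - 1.6098*h^3 - 11.3493*h^2 + 13.0053*h - 3.0996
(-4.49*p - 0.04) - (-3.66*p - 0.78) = 0.74 - 0.83*p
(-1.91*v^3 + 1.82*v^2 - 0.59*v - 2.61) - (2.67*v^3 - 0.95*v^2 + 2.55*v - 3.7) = -4.58*v^3 + 2.77*v^2 - 3.14*v + 1.09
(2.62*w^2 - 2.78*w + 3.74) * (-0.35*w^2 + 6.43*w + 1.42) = -0.917*w^4 + 17.8196*w^3 - 15.464*w^2 + 20.1006*w + 5.3108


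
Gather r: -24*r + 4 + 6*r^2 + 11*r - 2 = 6*r^2 - 13*r + 2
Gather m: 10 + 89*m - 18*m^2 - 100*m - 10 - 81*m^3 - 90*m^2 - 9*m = -81*m^3 - 108*m^2 - 20*m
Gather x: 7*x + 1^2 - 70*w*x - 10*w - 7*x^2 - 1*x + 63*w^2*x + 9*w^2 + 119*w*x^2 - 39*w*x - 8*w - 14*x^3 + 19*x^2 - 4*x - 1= 9*w^2 - 18*w - 14*x^3 + x^2*(119*w + 12) + x*(63*w^2 - 109*w + 2)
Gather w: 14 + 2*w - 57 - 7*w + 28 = -5*w - 15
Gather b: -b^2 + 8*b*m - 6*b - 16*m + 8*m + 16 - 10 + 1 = -b^2 + b*(8*m - 6) - 8*m + 7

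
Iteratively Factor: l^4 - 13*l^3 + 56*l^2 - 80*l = (l - 4)*(l^3 - 9*l^2 + 20*l) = (l - 4)^2*(l^2 - 5*l) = (l - 5)*(l - 4)^2*(l)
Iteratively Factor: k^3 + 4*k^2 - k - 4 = (k + 1)*(k^2 + 3*k - 4) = (k - 1)*(k + 1)*(k + 4)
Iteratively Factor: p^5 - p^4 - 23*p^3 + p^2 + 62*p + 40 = (p + 4)*(p^4 - 5*p^3 - 3*p^2 + 13*p + 10) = (p - 2)*(p + 4)*(p^3 - 3*p^2 - 9*p - 5) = (p - 5)*(p - 2)*(p + 4)*(p^2 + 2*p + 1) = (p - 5)*(p - 2)*(p + 1)*(p + 4)*(p + 1)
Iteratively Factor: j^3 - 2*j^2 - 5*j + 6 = (j - 1)*(j^2 - j - 6) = (j - 1)*(j + 2)*(j - 3)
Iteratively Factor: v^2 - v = (v - 1)*(v)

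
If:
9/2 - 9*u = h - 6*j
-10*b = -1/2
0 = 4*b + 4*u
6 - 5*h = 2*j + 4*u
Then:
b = 1/20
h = 471/320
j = -371/640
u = -1/20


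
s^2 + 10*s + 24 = (s + 4)*(s + 6)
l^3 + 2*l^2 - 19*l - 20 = (l - 4)*(l + 1)*(l + 5)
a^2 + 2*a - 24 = (a - 4)*(a + 6)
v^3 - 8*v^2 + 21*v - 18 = (v - 3)^2*(v - 2)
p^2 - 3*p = p*(p - 3)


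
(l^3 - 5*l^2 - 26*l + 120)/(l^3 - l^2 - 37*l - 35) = (l^2 - 10*l + 24)/(l^2 - 6*l - 7)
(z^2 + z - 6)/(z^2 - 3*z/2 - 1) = 2*(z + 3)/(2*z + 1)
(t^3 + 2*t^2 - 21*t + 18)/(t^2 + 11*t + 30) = (t^2 - 4*t + 3)/(t + 5)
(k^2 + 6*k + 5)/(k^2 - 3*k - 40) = (k + 1)/(k - 8)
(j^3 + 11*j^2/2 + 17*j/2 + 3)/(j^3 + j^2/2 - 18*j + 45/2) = (2*j^3 + 11*j^2 + 17*j + 6)/(2*j^3 + j^2 - 36*j + 45)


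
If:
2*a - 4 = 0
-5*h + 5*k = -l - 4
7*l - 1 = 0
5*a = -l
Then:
No Solution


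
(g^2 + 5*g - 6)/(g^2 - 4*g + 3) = (g + 6)/(g - 3)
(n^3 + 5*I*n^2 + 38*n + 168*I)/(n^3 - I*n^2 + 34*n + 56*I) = (n^2 + I*n + 42)/(n^2 - 5*I*n + 14)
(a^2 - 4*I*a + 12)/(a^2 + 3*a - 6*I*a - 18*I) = (a + 2*I)/(a + 3)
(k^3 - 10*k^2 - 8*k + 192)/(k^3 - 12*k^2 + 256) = (k - 6)/(k - 8)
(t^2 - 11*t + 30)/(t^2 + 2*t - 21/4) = 4*(t^2 - 11*t + 30)/(4*t^2 + 8*t - 21)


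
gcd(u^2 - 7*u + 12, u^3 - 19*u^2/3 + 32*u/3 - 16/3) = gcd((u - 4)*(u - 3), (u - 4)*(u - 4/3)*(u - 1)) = u - 4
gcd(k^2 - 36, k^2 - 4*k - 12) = k - 6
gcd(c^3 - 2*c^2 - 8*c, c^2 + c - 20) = c - 4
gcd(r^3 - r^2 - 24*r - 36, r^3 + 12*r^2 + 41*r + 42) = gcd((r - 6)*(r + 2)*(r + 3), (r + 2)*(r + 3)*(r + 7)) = r^2 + 5*r + 6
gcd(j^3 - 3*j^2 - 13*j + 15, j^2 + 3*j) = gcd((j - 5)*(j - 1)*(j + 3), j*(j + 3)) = j + 3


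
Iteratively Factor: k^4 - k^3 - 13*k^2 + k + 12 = (k + 1)*(k^3 - 2*k^2 - 11*k + 12) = (k + 1)*(k + 3)*(k^2 - 5*k + 4) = (k - 4)*(k + 1)*(k + 3)*(k - 1)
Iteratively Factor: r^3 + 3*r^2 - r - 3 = (r + 3)*(r^2 - 1) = (r - 1)*(r + 3)*(r + 1)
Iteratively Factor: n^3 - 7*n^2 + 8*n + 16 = (n + 1)*(n^2 - 8*n + 16) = (n - 4)*(n + 1)*(n - 4)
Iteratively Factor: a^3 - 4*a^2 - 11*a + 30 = (a - 2)*(a^2 - 2*a - 15) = (a - 2)*(a + 3)*(a - 5)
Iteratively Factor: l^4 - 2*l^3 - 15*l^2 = (l + 3)*(l^3 - 5*l^2) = (l - 5)*(l + 3)*(l^2) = l*(l - 5)*(l + 3)*(l)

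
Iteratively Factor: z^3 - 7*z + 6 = (z + 3)*(z^2 - 3*z + 2) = (z - 1)*(z + 3)*(z - 2)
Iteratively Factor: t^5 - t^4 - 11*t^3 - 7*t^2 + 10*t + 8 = (t - 1)*(t^4 - 11*t^2 - 18*t - 8) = (t - 1)*(t + 1)*(t^3 - t^2 - 10*t - 8) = (t - 1)*(t + 1)^2*(t^2 - 2*t - 8) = (t - 1)*(t + 1)^2*(t + 2)*(t - 4)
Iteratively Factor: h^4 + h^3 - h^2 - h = (h)*(h^3 + h^2 - h - 1) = h*(h + 1)*(h^2 - 1) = h*(h + 1)^2*(h - 1)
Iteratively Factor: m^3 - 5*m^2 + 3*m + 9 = (m - 3)*(m^2 - 2*m - 3) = (m - 3)^2*(m + 1)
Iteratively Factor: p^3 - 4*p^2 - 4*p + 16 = (p - 4)*(p^2 - 4) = (p - 4)*(p - 2)*(p + 2)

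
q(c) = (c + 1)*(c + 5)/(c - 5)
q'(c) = (c + 1)/(c - 5) + (c + 5)/(c - 5) - (c + 1)*(c + 5)/(c - 5)^2 = (c^2 - 10*c - 35)/(c^2 - 10*c + 25)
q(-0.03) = -0.96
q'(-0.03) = -1.37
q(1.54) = -4.80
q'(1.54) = -4.01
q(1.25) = -3.75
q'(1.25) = -3.27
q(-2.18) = 0.46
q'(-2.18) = -0.16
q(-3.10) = 0.49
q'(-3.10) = 0.09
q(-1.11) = 0.07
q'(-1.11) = -0.61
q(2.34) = -9.22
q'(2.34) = -7.48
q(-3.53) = 0.44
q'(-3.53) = 0.18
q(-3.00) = 0.50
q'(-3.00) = 0.06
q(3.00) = -16.00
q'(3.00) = -14.00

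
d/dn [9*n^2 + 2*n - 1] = 18*n + 2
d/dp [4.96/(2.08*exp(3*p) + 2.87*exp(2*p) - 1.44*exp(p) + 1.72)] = (-30.9504*exp(2*p) - 28.4704*exp(p) + 7.1424)*exp(p)/(2.08*exp(3*p) + 2.87*exp(2*p) - 1.44*exp(p) + 1.72)^2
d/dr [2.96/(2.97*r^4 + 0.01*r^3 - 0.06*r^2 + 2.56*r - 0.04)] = (-35.1648*r^3 - 0.0888*r^2 + 0.3552*r - 7.5776)/(2.97*r^4 + 0.01*r^3 - 0.06*r^2 + 2.56*r - 0.04)^2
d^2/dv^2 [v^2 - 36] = 2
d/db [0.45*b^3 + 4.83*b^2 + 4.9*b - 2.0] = 1.35*b^2 + 9.66*b + 4.9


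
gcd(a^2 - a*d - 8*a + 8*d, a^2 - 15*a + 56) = a - 8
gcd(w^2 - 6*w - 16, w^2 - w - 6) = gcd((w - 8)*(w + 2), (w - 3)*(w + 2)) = w + 2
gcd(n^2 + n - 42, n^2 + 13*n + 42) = n + 7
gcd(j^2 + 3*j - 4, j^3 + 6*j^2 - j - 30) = 1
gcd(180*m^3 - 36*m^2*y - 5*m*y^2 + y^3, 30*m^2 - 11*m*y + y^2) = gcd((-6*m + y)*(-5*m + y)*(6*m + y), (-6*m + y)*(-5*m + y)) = 30*m^2 - 11*m*y + y^2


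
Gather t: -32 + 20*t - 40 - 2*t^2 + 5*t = -2*t^2 + 25*t - 72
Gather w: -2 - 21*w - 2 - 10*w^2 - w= -10*w^2 - 22*w - 4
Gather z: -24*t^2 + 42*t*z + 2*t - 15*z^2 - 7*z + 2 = -24*t^2 + 2*t - 15*z^2 + z*(42*t - 7) + 2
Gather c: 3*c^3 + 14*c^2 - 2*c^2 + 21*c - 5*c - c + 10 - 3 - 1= 3*c^3 + 12*c^2 + 15*c + 6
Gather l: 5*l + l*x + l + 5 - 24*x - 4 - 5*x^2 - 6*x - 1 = l*(x + 6) - 5*x^2 - 30*x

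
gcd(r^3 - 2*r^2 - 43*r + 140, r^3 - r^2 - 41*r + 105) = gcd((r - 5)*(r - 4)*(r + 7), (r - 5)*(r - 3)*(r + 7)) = r^2 + 2*r - 35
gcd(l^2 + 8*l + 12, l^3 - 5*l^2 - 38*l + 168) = l + 6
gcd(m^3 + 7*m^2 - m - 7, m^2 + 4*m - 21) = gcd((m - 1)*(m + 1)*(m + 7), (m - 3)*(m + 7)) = m + 7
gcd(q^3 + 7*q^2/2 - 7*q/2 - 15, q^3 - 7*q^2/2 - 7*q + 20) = q^2 + q/2 - 5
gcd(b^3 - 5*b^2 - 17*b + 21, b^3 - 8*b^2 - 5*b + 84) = b^2 - 4*b - 21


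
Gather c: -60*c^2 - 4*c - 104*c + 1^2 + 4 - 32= -60*c^2 - 108*c - 27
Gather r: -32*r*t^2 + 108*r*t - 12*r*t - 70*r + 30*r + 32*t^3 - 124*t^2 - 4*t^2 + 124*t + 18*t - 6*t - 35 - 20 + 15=r*(-32*t^2 + 96*t - 40) + 32*t^3 - 128*t^2 + 136*t - 40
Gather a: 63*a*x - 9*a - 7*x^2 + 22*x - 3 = a*(63*x - 9) - 7*x^2 + 22*x - 3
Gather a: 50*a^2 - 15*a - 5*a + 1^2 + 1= 50*a^2 - 20*a + 2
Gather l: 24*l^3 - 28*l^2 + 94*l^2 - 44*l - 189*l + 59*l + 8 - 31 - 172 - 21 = 24*l^3 + 66*l^2 - 174*l - 216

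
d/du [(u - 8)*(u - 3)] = 2*u - 11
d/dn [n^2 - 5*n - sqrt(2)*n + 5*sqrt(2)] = 2*n - 5 - sqrt(2)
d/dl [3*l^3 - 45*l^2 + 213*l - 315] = 9*l^2 - 90*l + 213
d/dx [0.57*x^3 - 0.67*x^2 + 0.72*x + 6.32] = 1.71*x^2 - 1.34*x + 0.72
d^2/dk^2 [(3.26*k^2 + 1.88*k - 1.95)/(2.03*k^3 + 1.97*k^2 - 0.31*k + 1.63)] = (26.868268*k^6 + 46.483752*k^5 - 39.010104*k^4 - 254.85*k^3 - 175.50162*k^2 + 9.638112*k + 31.371416)/(8.365427*k^9 + 24.354519*k^8 + 19.802244*k^7 + 20.358248*k^6 + 36.08721*k^5 + 13.390998*k^4 + 10.178084*k^3 + 16.172208*k^2 - 2.470917*k + 4.330747)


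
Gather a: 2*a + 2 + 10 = 2*a + 12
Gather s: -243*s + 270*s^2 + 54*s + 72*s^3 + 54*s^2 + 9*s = 72*s^3 + 324*s^2 - 180*s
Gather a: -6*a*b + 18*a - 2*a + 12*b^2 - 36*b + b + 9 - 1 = a*(16 - 6*b) + 12*b^2 - 35*b + 8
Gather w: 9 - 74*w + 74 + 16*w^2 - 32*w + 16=16*w^2 - 106*w + 99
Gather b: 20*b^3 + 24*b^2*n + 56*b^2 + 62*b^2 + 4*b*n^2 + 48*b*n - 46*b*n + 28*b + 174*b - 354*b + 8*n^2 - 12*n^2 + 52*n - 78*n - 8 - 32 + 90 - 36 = 20*b^3 + b^2*(24*n + 118) + b*(4*n^2 + 2*n - 152) - 4*n^2 - 26*n + 14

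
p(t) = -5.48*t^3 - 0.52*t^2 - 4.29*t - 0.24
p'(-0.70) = -11.62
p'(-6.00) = -589.89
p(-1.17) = 12.84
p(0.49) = -3.11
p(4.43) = -505.87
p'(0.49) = -8.75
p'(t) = -16.44*t^2 - 1.04*t - 4.29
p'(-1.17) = -25.58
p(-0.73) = 4.75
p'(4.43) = -331.53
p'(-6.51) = -694.25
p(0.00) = -0.24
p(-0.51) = 2.54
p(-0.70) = 4.39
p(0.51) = -3.29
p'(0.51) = -9.10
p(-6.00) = 1190.46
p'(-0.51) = -8.04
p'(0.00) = -4.29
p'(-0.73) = -12.29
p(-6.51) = 1517.55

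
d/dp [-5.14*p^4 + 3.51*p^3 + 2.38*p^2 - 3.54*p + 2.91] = -20.56*p^3 + 10.53*p^2 + 4.76*p - 3.54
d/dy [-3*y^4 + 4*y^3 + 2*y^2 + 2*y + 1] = -12*y^3 + 12*y^2 + 4*y + 2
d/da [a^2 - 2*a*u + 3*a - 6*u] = 2*a - 2*u + 3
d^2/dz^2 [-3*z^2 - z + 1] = -6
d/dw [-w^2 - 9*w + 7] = -2*w - 9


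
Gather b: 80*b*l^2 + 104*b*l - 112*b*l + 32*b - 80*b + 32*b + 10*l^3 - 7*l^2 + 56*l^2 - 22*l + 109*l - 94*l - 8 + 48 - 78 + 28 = b*(80*l^2 - 8*l - 16) + 10*l^3 + 49*l^2 - 7*l - 10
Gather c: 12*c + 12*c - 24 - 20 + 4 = 24*c - 40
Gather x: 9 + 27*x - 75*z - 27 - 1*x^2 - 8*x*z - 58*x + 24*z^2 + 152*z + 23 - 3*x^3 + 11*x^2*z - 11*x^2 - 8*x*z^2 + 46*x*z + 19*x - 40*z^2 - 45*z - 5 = -3*x^3 + x^2*(11*z - 12) + x*(-8*z^2 + 38*z - 12) - 16*z^2 + 32*z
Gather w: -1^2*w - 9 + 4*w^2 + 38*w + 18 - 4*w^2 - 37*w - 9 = 0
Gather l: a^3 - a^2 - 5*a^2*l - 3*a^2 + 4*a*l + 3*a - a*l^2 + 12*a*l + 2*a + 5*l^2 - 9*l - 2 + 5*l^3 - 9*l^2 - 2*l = a^3 - 4*a^2 + 5*a + 5*l^3 + l^2*(-a - 4) + l*(-5*a^2 + 16*a - 11) - 2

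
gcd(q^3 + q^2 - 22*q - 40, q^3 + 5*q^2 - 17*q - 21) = 1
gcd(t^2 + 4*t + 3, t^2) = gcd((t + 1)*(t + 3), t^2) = 1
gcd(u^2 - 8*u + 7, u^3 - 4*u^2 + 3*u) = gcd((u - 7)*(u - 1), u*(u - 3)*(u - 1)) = u - 1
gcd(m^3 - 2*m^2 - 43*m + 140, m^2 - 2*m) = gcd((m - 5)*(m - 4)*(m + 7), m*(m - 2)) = 1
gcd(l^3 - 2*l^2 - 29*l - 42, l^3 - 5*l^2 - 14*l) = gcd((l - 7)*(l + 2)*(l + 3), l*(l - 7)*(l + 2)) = l^2 - 5*l - 14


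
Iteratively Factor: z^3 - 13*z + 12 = (z - 3)*(z^2 + 3*z - 4) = (z - 3)*(z + 4)*(z - 1)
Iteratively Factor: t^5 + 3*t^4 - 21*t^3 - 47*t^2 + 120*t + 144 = (t - 3)*(t^4 + 6*t^3 - 3*t^2 - 56*t - 48) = (t - 3)^2*(t^3 + 9*t^2 + 24*t + 16) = (t - 3)^2*(t + 4)*(t^2 + 5*t + 4) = (t - 3)^2*(t + 4)^2*(t + 1)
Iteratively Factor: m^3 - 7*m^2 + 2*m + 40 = (m + 2)*(m^2 - 9*m + 20) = (m - 4)*(m + 2)*(m - 5)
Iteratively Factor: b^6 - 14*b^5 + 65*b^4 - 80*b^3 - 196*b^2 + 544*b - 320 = (b - 1)*(b^5 - 13*b^4 + 52*b^3 - 28*b^2 - 224*b + 320) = (b - 4)*(b - 1)*(b^4 - 9*b^3 + 16*b^2 + 36*b - 80) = (b - 4)*(b - 2)*(b - 1)*(b^3 - 7*b^2 + 2*b + 40) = (b - 4)^2*(b - 2)*(b - 1)*(b^2 - 3*b - 10) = (b - 4)^2*(b - 2)*(b - 1)*(b + 2)*(b - 5)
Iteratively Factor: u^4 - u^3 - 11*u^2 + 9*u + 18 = (u + 3)*(u^3 - 4*u^2 + u + 6) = (u - 2)*(u + 3)*(u^2 - 2*u - 3) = (u - 3)*(u - 2)*(u + 3)*(u + 1)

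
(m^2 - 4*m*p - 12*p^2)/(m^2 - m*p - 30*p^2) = (m + 2*p)/(m + 5*p)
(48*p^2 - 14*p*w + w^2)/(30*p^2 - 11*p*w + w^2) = (8*p - w)/(5*p - w)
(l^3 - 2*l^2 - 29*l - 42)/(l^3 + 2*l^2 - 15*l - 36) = (l^2 - 5*l - 14)/(l^2 - l - 12)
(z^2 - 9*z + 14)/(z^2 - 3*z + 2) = (z - 7)/(z - 1)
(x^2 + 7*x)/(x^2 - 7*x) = (x + 7)/(x - 7)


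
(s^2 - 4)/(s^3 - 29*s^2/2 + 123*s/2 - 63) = 2*(s^2 - 4)/(2*s^3 - 29*s^2 + 123*s - 126)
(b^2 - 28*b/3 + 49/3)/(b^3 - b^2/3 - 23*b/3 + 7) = (b - 7)/(b^2 + 2*b - 3)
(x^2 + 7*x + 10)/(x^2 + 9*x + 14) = (x + 5)/(x + 7)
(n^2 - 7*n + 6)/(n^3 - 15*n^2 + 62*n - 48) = 1/(n - 8)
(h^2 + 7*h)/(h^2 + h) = (h + 7)/(h + 1)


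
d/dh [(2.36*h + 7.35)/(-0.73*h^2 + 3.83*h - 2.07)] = (1.7228*h^2 + 10.731*h - 33.0357)/(0.5329*h^4 - 5.5918*h^3 + 17.6911*h^2 - 15.8562*h + 4.2849)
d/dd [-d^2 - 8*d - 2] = -2*d - 8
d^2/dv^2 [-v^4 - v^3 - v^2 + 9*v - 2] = -12*v^2 - 6*v - 2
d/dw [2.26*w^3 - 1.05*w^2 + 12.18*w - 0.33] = 6.78*w^2 - 2.1*w + 12.18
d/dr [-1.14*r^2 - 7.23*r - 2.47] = -2.28*r - 7.23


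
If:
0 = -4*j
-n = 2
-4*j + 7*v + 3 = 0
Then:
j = 0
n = -2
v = -3/7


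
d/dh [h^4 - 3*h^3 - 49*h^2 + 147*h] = 4*h^3 - 9*h^2 - 98*h + 147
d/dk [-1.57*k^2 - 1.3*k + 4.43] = -3.14*k - 1.3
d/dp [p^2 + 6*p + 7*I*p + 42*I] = 2*p + 6 + 7*I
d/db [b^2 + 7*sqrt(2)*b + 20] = 2*b + 7*sqrt(2)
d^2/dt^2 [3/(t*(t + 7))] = 6*(t^2 + t*(t + 7) + (t + 7)^2)/(t^3*(t + 7)^3)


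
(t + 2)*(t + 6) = t^2 + 8*t + 12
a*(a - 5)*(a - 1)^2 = a^4 - 7*a^3 + 11*a^2 - 5*a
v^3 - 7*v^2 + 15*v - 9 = (v - 3)^2*(v - 1)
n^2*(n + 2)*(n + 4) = n^4 + 6*n^3 + 8*n^2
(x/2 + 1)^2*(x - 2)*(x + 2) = x^4/4 + x^3 - 4*x - 4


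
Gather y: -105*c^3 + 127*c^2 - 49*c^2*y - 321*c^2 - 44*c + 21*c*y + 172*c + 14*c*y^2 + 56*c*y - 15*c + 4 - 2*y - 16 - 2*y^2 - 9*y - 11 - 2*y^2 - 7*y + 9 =-105*c^3 - 194*c^2 + 113*c + y^2*(14*c - 4) + y*(-49*c^2 + 77*c - 18) - 14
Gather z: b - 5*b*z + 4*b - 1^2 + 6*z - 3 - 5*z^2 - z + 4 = 5*b - 5*z^2 + z*(5 - 5*b)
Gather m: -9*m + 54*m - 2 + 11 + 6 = 45*m + 15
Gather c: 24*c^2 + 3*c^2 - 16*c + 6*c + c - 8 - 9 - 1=27*c^2 - 9*c - 18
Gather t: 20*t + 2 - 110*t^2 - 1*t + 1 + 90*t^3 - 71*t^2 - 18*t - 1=90*t^3 - 181*t^2 + t + 2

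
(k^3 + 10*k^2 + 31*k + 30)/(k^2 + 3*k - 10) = (k^2 + 5*k + 6)/(k - 2)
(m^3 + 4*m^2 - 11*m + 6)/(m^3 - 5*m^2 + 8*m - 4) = (m^2 + 5*m - 6)/(m^2 - 4*m + 4)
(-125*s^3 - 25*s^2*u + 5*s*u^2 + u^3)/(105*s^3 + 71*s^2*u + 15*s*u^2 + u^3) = (-25*s^2 + u^2)/(21*s^2 + 10*s*u + u^2)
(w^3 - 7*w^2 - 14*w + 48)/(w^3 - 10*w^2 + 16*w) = (w + 3)/w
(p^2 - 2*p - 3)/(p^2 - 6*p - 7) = (p - 3)/(p - 7)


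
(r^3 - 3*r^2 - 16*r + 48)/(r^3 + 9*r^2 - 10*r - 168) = (r^2 + r - 12)/(r^2 + 13*r + 42)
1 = 1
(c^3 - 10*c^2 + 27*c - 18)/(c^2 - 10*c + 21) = (c^2 - 7*c + 6)/(c - 7)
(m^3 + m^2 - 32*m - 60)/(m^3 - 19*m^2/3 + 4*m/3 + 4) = 3*(m^2 + 7*m + 10)/(3*m^2 - m - 2)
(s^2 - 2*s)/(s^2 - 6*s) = (s - 2)/(s - 6)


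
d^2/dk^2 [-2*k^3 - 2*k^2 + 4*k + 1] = -12*k - 4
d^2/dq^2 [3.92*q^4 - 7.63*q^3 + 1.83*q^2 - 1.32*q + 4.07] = 47.04*q^2 - 45.78*q + 3.66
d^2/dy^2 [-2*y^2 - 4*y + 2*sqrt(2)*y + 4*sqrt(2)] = -4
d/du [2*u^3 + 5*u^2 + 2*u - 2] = 6*u^2 + 10*u + 2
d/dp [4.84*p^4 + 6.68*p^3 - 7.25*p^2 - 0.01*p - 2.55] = 19.36*p^3 + 20.04*p^2 - 14.5*p - 0.01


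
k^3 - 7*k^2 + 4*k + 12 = (k - 6)*(k - 2)*(k + 1)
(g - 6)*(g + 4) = g^2 - 2*g - 24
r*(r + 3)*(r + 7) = r^3 + 10*r^2 + 21*r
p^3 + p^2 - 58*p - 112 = (p - 8)*(p + 2)*(p + 7)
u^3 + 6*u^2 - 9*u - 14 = (u - 2)*(u + 1)*(u + 7)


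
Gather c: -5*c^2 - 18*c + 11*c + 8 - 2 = -5*c^2 - 7*c + 6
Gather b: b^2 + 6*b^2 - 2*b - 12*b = 7*b^2 - 14*b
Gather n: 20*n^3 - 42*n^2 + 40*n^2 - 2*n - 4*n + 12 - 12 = 20*n^3 - 2*n^2 - 6*n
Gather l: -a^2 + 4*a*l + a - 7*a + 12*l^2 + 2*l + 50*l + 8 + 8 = -a^2 - 6*a + 12*l^2 + l*(4*a + 52) + 16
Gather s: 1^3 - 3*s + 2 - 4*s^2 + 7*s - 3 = -4*s^2 + 4*s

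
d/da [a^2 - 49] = 2*a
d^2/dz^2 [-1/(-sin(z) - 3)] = (3*sin(z) + cos(z)^2 + 1)/(sin(z) + 3)^3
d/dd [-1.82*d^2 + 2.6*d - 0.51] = 2.6 - 3.64*d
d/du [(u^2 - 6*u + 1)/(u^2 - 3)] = 2*(3*u^2 - 4*u + 9)/(u^4 - 6*u^2 + 9)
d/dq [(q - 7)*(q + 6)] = 2*q - 1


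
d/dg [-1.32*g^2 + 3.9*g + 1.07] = 3.9 - 2.64*g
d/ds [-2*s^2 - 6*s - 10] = -4*s - 6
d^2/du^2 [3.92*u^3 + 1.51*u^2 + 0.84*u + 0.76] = 23.52*u + 3.02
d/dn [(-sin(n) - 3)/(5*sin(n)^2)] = (sin(n) + 6)*cos(n)/(5*sin(n)^3)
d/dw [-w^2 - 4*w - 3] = -2*w - 4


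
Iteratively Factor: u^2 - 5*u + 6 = (u - 2)*(u - 3)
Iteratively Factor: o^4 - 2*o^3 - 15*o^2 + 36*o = (o - 3)*(o^3 + o^2 - 12*o) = o*(o - 3)*(o^2 + o - 12) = o*(o - 3)^2*(o + 4)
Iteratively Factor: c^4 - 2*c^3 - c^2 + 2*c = (c - 1)*(c^3 - c^2 - 2*c) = (c - 2)*(c - 1)*(c^2 + c) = (c - 2)*(c - 1)*(c + 1)*(c)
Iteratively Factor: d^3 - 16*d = (d - 4)*(d^2 + 4*d) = d*(d - 4)*(d + 4)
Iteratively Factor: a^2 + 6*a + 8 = (a + 4)*(a + 2)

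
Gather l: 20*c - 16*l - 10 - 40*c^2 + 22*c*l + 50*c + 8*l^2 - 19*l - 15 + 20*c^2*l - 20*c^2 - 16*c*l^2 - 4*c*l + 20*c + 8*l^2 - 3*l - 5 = -60*c^2 + 90*c + l^2*(16 - 16*c) + l*(20*c^2 + 18*c - 38) - 30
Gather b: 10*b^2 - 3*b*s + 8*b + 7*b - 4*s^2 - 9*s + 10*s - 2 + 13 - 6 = 10*b^2 + b*(15 - 3*s) - 4*s^2 + s + 5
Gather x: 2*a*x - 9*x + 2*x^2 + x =2*x^2 + x*(2*a - 8)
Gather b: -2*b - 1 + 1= -2*b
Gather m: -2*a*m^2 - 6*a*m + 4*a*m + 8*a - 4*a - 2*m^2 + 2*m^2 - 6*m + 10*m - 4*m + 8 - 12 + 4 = -2*a*m^2 - 2*a*m + 4*a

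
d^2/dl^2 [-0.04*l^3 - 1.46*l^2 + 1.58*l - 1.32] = -0.24*l - 2.92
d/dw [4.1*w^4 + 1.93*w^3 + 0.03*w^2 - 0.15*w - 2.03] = 16.4*w^3 + 5.79*w^2 + 0.06*w - 0.15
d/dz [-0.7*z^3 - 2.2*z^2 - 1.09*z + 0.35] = -2.1*z^2 - 4.4*z - 1.09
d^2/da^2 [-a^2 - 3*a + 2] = -2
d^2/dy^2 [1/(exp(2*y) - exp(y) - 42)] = ((1 - 4*exp(y))*(-exp(2*y) + exp(y) + 42) - 2*(2*exp(y) - 1)^2*exp(y))*exp(y)/(-exp(2*y) + exp(y) + 42)^3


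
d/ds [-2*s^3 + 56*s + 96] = 56 - 6*s^2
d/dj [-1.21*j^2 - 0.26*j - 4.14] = -2.42*j - 0.26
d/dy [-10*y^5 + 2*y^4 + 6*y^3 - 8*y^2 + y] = -50*y^4 + 8*y^3 + 18*y^2 - 16*y + 1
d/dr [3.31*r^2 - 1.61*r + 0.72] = 6.62*r - 1.61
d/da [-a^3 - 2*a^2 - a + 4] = -3*a^2 - 4*a - 1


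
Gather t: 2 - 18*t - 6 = -18*t - 4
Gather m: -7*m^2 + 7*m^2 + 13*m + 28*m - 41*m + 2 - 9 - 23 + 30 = 0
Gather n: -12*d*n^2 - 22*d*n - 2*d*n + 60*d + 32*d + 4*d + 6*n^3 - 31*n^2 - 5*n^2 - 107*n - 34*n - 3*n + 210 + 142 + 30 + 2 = 96*d + 6*n^3 + n^2*(-12*d - 36) + n*(-24*d - 144) + 384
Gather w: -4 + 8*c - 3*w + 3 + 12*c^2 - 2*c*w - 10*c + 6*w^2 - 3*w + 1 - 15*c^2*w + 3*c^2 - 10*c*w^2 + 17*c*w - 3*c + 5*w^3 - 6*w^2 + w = 15*c^2 - 10*c*w^2 - 5*c + 5*w^3 + w*(-15*c^2 + 15*c - 5)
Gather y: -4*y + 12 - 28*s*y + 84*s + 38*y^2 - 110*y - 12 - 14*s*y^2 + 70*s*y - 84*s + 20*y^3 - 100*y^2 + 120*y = 20*y^3 + y^2*(-14*s - 62) + y*(42*s + 6)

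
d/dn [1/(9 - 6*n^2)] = 4*n/(3*(2*n^2 - 3)^2)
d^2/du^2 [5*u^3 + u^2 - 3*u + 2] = 30*u + 2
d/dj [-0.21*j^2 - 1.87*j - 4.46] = -0.42*j - 1.87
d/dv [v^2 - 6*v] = 2*v - 6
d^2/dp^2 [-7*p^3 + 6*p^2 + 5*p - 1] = 12 - 42*p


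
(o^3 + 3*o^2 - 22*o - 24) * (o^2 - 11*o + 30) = o^5 - 8*o^4 - 25*o^3 + 308*o^2 - 396*o - 720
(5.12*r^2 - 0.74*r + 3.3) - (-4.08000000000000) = 5.12*r^2 - 0.74*r + 7.38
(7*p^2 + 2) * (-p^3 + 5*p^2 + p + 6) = -7*p^5 + 35*p^4 + 5*p^3 + 52*p^2 + 2*p + 12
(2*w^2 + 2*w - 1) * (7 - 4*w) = -8*w^3 + 6*w^2 + 18*w - 7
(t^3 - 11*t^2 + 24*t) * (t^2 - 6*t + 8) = t^5 - 17*t^4 + 98*t^3 - 232*t^2 + 192*t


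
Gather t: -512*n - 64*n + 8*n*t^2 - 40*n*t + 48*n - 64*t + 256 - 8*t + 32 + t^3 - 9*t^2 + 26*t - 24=-528*n + t^3 + t^2*(8*n - 9) + t*(-40*n - 46) + 264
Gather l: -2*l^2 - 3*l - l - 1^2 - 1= -2*l^2 - 4*l - 2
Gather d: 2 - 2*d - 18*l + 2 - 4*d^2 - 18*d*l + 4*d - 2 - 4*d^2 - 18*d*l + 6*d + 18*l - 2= -8*d^2 + d*(8 - 36*l)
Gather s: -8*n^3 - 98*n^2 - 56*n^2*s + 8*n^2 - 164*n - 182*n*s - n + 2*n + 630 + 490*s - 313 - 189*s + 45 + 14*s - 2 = -8*n^3 - 90*n^2 - 163*n + s*(-56*n^2 - 182*n + 315) + 360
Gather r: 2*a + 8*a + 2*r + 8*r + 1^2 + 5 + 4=10*a + 10*r + 10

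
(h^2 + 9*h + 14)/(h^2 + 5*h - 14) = (h + 2)/(h - 2)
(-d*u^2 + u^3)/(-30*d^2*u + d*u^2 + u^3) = u*(-d + u)/(-30*d^2 + d*u + u^2)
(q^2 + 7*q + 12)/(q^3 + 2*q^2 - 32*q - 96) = (q + 3)/(q^2 - 2*q - 24)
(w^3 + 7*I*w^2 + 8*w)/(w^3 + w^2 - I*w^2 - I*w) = (w + 8*I)/(w + 1)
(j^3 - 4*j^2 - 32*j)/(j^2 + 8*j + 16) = j*(j - 8)/(j + 4)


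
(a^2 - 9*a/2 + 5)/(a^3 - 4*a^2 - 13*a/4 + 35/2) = 2*(a - 2)/(2*a^2 - 3*a - 14)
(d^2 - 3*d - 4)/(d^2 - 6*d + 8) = (d + 1)/(d - 2)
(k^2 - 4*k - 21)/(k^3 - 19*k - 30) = (k - 7)/(k^2 - 3*k - 10)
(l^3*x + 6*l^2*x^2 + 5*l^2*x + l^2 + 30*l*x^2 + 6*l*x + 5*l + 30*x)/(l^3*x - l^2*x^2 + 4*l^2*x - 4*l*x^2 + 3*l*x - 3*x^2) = (l^3*x + 6*l^2*x^2 + 5*l^2*x + l^2 + 30*l*x^2 + 6*l*x + 5*l + 30*x)/(x*(l^3 - l^2*x + 4*l^2 - 4*l*x + 3*l - 3*x))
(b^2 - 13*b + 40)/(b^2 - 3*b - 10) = (b - 8)/(b + 2)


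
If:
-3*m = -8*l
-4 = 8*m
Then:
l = -3/16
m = -1/2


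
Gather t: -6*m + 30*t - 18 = -6*m + 30*t - 18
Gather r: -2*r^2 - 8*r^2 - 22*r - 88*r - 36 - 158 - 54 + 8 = -10*r^2 - 110*r - 240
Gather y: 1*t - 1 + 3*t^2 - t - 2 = 3*t^2 - 3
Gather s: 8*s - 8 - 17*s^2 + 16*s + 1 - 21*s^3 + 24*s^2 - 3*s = -21*s^3 + 7*s^2 + 21*s - 7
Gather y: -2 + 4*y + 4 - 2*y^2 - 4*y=2 - 2*y^2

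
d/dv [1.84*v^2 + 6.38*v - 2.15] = 3.68*v + 6.38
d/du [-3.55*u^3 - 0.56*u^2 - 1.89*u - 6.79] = -10.65*u^2 - 1.12*u - 1.89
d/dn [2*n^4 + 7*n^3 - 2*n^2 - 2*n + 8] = 8*n^3 + 21*n^2 - 4*n - 2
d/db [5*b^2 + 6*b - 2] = 10*b + 6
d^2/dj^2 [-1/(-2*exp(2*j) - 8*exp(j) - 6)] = 2*(-(exp(j) + 1)*(exp(2*j) + 4*exp(j) + 3) + 2*(exp(j) + 2)^2*exp(j))*exp(j)/(exp(2*j) + 4*exp(j) + 3)^3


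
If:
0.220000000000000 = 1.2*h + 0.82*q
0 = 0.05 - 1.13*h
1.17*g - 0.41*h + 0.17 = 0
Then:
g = -0.13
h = 0.04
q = 0.20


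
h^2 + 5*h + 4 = (h + 1)*(h + 4)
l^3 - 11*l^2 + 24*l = l*(l - 8)*(l - 3)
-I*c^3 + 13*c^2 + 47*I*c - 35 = (c + 5*I)*(c + 7*I)*(-I*c + 1)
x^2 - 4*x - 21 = (x - 7)*(x + 3)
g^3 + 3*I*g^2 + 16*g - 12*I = (g - 2*I)*(g - I)*(g + 6*I)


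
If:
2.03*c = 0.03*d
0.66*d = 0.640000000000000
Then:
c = 0.01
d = 0.97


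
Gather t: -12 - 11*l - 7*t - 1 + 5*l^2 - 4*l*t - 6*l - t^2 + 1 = 5*l^2 - 17*l - t^2 + t*(-4*l - 7) - 12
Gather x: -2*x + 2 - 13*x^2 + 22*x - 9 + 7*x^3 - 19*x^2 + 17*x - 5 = 7*x^3 - 32*x^2 + 37*x - 12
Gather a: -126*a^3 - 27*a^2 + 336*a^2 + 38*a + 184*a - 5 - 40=-126*a^3 + 309*a^2 + 222*a - 45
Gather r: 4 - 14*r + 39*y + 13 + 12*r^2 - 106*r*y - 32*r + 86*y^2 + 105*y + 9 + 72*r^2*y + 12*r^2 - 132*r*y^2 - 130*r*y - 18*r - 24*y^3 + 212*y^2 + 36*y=r^2*(72*y + 24) + r*(-132*y^2 - 236*y - 64) - 24*y^3 + 298*y^2 + 180*y + 26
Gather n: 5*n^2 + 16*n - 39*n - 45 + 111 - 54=5*n^2 - 23*n + 12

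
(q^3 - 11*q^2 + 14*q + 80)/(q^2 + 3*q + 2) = (q^2 - 13*q + 40)/(q + 1)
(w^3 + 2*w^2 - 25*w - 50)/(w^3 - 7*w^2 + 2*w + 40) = (w + 5)/(w - 4)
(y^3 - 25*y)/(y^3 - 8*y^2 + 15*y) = (y + 5)/(y - 3)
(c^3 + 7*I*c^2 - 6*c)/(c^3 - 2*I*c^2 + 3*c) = (c + 6*I)/(c - 3*I)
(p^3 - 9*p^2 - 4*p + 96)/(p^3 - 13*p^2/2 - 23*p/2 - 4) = 2*(p^2 - p - 12)/(2*p^2 + 3*p + 1)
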